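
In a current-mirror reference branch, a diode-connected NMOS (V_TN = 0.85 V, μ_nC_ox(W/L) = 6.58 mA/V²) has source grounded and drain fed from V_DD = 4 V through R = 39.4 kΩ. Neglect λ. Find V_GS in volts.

V_GS = 1.00 V

With gate tied to drain, V_GS = V_DS ≥ V_GS − V_TN, so the device is in saturation.
KCL at the drain: ½ k_n (V_GS − V_TN)² = (V_DD − V_GS)/R.
Let x = V_GS − 0.85. Then 130 x² + x − 3.15 = 0, giving x = 0.152 V (positive root), so V_GS = 1 V.
I_D = (V_DD − V_GS)/R = (4 − 1) / 39.4 = 0.0761 mA.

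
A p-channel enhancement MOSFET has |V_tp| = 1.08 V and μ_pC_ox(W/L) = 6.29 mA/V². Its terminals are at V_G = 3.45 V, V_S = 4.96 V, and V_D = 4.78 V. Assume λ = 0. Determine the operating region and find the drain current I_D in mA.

Triode; I_D = 0.385 mA

V_SG = V_S − V_G = 4.96 − 3.45 = 1.51 V; V_SD = V_S − V_D = 4.96 − 4.78 = 0.18 V.
V_ov = V_SG − |V_tp| = 1.51 − 1.08 = 0.43 V.
Since V_SD = 0.18 V < V_ov = 0.43 V, the device is in the triode region.
I_D = k_p [V_ov · V_SD − ½ V_SD²] = 6.29 × [0.43 × 0.18 − 0.5 × 0.18²] = 0.385 mA.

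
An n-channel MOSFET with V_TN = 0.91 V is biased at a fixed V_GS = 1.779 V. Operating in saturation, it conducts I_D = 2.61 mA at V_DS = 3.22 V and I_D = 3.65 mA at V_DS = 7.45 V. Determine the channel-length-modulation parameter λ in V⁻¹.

λ = 0.135 V⁻¹

With V_GS fixed, I_D ∝ (1 + λ V_DS) in saturation, so I_D2/I_D1 = (1 + λ V_DS2)/(1 + λ V_DS1).
3.65/2.61 = 1.398 = (1 + 7.45 λ)/(1 + 3.22 λ).
Solving: λ (I_D1 V_DS2 − I_D2 V_DS1) = I_D2 − I_D1, so λ = (3.65 − 2.61) / (2.61 × 7.45 − 3.65 × 3.22) = 1.04 / 7.69 = 0.135 V⁻¹.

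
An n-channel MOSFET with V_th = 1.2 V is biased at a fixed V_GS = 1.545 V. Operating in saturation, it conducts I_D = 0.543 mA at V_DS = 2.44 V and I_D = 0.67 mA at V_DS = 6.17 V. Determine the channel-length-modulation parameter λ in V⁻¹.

λ = 0.0740 V⁻¹

With V_GS fixed, I_D ∝ (1 + λ V_DS) in saturation, so I_D2/I_D1 = (1 + λ V_DS2)/(1 + λ V_DS1).
0.67/0.543 = 1.234 = (1 + 6.17 λ)/(1 + 2.44 λ).
Solving: λ (I_D1 V_DS2 − I_D2 V_DS1) = I_D2 − I_D1, so λ = (0.67 − 0.543) / (0.543 × 6.17 − 0.67 × 2.44) = 0.127 / 1.72 = 0.074 V⁻¹.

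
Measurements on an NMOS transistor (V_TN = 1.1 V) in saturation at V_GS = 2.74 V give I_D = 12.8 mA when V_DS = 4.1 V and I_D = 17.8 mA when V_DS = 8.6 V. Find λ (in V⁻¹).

λ = 0.135 V⁻¹

With V_GS fixed, I_D ∝ (1 + λ V_DS) in saturation, so I_D2/I_D1 = (1 + λ V_DS2)/(1 + λ V_DS1).
17.8/12.8 = 1.391 = (1 + 8.6 λ)/(1 + 4.1 λ).
Solving: λ (I_D1 V_DS2 − I_D2 V_DS1) = I_D2 − I_D1, so λ = (17.8 − 12.8) / (12.8 × 8.6 − 17.8 × 4.1) = 5 / 37.1 = 0.135 V⁻¹.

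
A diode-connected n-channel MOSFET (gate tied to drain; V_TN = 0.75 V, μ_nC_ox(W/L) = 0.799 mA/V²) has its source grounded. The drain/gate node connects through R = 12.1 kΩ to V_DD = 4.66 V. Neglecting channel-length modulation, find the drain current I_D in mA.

With gate tied to drain, V_GS = V_DS ≥ V_GS − V_TN, so the device is in saturation.
KCL at the drain: ½ k_n (V_GS − V_TN)² = (V_DD − V_GS)/R.
Let x = V_GS − 0.75. Then 4.83 x² + x − 3.91 = 0, giving x = 0.802 V (positive root), so V_GS = 1.55 V.
I_D = (V_DD − V_GS)/R = (4.66 − 1.55) / 12.1 = 0.257 mA.

I_D = 0.257 mA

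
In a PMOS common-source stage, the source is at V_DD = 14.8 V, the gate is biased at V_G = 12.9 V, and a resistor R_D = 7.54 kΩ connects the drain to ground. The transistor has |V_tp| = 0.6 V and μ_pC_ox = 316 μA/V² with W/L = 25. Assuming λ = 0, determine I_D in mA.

I_D = 1.94 mA

V_SG = V_DD − V_G = 14.8 − 12.9 = 1.9 V, so V_ov = 1.9 − 0.6 = 1.3 V.
k_p = μ_pC_ox · (W/L) = 7.9 mA/V².
Assume saturation: I_D = ½ k_p V_ov² = 0.5 × 7.9 × 1.3² = 6.68 mA, giving V_SD = V_DD − I_D R_D = 14.8 − 6.68 × 7.54 = -35.5 V.
But -35.5 V < V_ov = 1.3 V, so the device is actually in triode.
In triode I_D = k_p[V_ov V_SD − ½ V_SD²] and I_D = (V_DD − V_SD)/R_D. Equating: 29.8 V_SD² − 78.44 V_SD + 14.8 = 0, giving V_SD = 0.205 V (the root below V_ov).
I_D = (14.8 − 0.205) / 7.54 = 1.94 mA.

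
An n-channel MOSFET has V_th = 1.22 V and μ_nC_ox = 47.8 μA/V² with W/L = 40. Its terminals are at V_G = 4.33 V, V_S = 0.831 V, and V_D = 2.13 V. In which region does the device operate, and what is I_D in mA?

V_GS = V_G − V_S = 4.33 − 0.831 = 3.5 V; V_DS = V_D − V_S = 2.13 − 0.831 = 1.3 V.
k_n = μ_nC_ox · (W/L) = 1.912 mA/V².
V_ov = V_GS − V_th = 3.5 − 1.22 = 2.28 V.
Since V_DS = 1.3 V < V_ov = 2.28 V, the device is in the triode region.
I_D = k_n [V_ov · V_DS − ½ V_DS²] = 1.912 × [2.28 × 1.3 − 0.5 × 1.3²] = 4.05 mA.

Triode; I_D = 4.05 mA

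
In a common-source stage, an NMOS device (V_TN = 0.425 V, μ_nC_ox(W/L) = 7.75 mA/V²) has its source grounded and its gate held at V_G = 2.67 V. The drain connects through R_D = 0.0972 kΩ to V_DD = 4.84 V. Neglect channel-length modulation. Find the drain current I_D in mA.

V_GS = V_G = 2.67 V, so V_ov = 2.67 − 0.425 = 2.25 V.
Assume saturation: I_D = ½ k_n V_ov² = 0.5 × 7.75 × 2.25² = 19.5 mA, giving V_DS = V_DD − I_D R_D = 4.84 − 19.5 × 0.0972 = 2.94 V.
V_DS = 2.94 V ≥ V_ov = 2.25 V, confirming saturation.

I_D = 19.5 mA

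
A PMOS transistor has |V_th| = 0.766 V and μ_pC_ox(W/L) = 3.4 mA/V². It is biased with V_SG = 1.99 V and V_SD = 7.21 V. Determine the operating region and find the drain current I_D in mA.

V_ov = V_SG − |V_th| = 1.99 − 0.766 = 1.22 V.
Since V_SD = 7.21 V ≥ V_ov = 1.22 V, the device is in saturation.
I_D = ½ k_p V_ov² = 0.5 × 3.4 × 1.22² = 2.55 mA.

Saturation; I_D = 2.55 mA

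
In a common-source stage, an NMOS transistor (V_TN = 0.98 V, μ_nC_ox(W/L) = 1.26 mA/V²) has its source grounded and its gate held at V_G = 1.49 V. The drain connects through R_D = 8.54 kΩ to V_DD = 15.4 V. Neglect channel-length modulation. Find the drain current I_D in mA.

I_D = 0.164 mA

V_GS = V_G = 1.49 V, so V_ov = 1.49 − 0.98 = 0.51 V.
Assume saturation: I_D = ½ k_n V_ov² = 0.5 × 1.26 × 0.51² = 0.164 mA, giving V_DS = V_DD − I_D R_D = 15.4 − 0.164 × 8.54 = 14 V.
V_DS = 14 V ≥ V_ov = 0.51 V, confirming saturation.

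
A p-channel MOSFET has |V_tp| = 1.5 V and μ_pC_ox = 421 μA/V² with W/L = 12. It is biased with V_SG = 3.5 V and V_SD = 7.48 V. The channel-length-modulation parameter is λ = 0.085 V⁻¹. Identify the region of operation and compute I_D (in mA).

k_p = μ_pC_ox · (W/L) = 5.052 mA/V².
V_ov = V_SG − |V_tp| = 3.5 − 1.5 = 2 V.
Since V_SD = 7.48 V ≥ V_ov = 2 V, the device is in saturation.
I_D = ½ k_p V_ov² (1 + λ V_SD) = 0.5 × 5.052 × 2² × (1 + 0.085 × 7.48) = 16.5 mA.

Saturation; I_D = 16.5 mA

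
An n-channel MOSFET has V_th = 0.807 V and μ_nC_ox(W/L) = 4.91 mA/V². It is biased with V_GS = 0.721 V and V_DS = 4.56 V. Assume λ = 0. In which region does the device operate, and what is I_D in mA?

Cutoff; I_D = 0 mA

V_GS = 0.721 V < V_th = 0.807 V, so the transistor is in cutoff.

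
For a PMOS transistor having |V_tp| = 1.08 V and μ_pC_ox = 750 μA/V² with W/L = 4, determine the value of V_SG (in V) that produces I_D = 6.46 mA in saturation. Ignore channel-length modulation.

k_p = μ_pC_ox · (W/L) = 3 mA/V².
In saturation I_D = ½ k_p (V_SG − |V_tp|)², so V_SG − |V_tp| = √(2 I_D / k_p) = √(2 × 6.46 / 3) = 2.08 V.
V_SG = 1.08 + 2.08 = 3.16 V.

V_SG = 3.16 V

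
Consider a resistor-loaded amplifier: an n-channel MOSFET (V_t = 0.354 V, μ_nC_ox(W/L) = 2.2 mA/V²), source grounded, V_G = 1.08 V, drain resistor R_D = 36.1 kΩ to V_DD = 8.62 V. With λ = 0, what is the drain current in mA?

I_D = 0.234 mA

V_GS = V_G = 1.08 V, so V_ov = 1.08 − 0.354 = 0.726 V.
Assume saturation: I_D = ½ k_n V_ov² = 0.5 × 2.2 × 0.726² = 0.58 mA, giving V_DS = V_DD − I_D R_D = 8.62 − 0.58 × 36.1 = -12.3 V.
But -12.3 V < V_ov = 0.726 V, so the device is actually in triode.
In triode I_D = k_n[V_ov V_DS − ½ V_DS²] and I_D = (V_DD − V_DS)/R_D. Equating: 39.7 V_DS² − 58.66 V_DS + 8.62 = 0, giving V_DS = 0.165 V (the root below V_ov).
I_D = (8.62 − 0.165) / 36.1 = 0.234 mA.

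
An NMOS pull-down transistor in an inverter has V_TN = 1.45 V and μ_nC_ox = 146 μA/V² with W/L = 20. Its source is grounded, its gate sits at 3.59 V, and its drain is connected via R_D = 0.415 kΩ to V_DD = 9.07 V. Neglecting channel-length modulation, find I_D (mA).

I_D = 6.69 mA

V_GS = V_G = 3.59 V, so V_ov = 3.59 − 1.45 = 2.14 V.
k_n = μ_nC_ox · (W/L) = 2.92 mA/V².
Assume saturation: I_D = ½ k_n V_ov² = 0.5 × 2.92 × 2.14² = 6.69 mA, giving V_DS = V_DD − I_D R_D = 9.07 − 6.69 × 0.415 = 6.3 V.
V_DS = 6.3 V ≥ V_ov = 2.14 V, confirming saturation.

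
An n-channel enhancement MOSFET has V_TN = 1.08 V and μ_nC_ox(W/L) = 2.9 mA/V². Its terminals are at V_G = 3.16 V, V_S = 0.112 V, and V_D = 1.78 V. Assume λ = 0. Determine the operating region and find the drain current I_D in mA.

V_GS = V_G − V_S = 3.16 − 0.112 = 3.05 V; V_DS = V_D − V_S = 1.78 − 0.112 = 1.67 V.
V_ov = V_GS − V_TN = 3.05 − 1.08 = 1.97 V.
Since V_DS = 1.67 V < V_ov = 1.97 V, the device is in the triode region.
I_D = k_n [V_ov · V_DS − ½ V_DS²] = 2.9 × [1.97 × 1.67 − 0.5 × 1.67²] = 5.49 mA.

Triode; I_D = 5.49 mA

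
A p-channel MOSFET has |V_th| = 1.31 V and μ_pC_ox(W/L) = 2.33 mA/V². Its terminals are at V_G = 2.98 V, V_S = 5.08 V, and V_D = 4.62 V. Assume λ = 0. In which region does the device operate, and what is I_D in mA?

Triode; I_D = 0.600 mA

V_SG = V_S − V_G = 5.08 − 2.98 = 2.1 V; V_SD = V_S − V_D = 5.08 − 4.62 = 0.46 V.
V_ov = V_SG − |V_th| = 2.1 − 1.31 = 0.79 V.
Since V_SD = 0.46 V < V_ov = 0.79 V, the device is in the triode region.
I_D = k_p [V_ov · V_SD − ½ V_SD²] = 2.33 × [0.79 × 0.46 − 0.5 × 0.46²] = 0.6 mA.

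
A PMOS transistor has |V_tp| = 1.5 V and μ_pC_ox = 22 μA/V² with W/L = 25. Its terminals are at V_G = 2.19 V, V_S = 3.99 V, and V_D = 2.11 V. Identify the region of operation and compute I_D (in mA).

V_SG = V_S − V_G = 3.99 − 2.19 = 1.8 V; V_SD = V_S − V_D = 3.99 − 2.11 = 1.88 V.
k_p = μ_pC_ox · (W/L) = 0.55 mA/V².
V_ov = V_SG − |V_tp| = 1.8 − 1.5 = 0.3 V.
Since V_SD = 1.88 V ≥ V_ov = 0.3 V, the device is in saturation.
I_D = ½ k_p V_ov² = 0.5 × 0.55 × 0.3² = 0.0248 mA.

Saturation; I_D = 0.0248 mA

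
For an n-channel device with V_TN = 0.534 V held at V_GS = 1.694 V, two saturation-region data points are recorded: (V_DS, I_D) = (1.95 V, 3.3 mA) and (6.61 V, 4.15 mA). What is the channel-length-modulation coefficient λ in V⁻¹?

λ = 0.0620 V⁻¹

With V_GS fixed, I_D ∝ (1 + λ V_DS) in saturation, so I_D2/I_D1 = (1 + λ V_DS2)/(1 + λ V_DS1).
4.15/3.3 = 1.258 = (1 + 6.61 λ)/(1 + 1.95 λ).
Solving: λ (I_D1 V_DS2 − I_D2 V_DS1) = I_D2 − I_D1, so λ = (4.15 − 3.3) / (3.3 × 6.61 − 4.15 × 1.95) = 0.85 / 13.7 = 0.062 V⁻¹.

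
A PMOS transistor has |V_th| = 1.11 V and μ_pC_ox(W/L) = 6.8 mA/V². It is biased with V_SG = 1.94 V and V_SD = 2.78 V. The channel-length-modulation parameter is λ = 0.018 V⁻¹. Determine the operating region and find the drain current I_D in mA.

V_ov = V_SG − |V_th| = 1.94 − 1.11 = 0.83 V.
Since V_SD = 2.78 V ≥ V_ov = 0.83 V, the device is in saturation.
I_D = ½ k_p V_ov² (1 + λ V_SD) = 0.5 × 6.8 × 0.83² × (1 + 0.018 × 2.78) = 2.46 mA.

Saturation; I_D = 2.46 mA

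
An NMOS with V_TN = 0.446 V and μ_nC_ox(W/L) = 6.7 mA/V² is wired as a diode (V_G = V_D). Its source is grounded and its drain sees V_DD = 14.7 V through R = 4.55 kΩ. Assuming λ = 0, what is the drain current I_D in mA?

With gate tied to drain, V_GS = V_DS ≥ V_GS − V_TN, so the device is in saturation.
KCL at the drain: ½ k_n (V_GS − V_TN)² = (V_DD − V_GS)/R.
Let x = V_GS − 0.446. Then 15.2 x² + x − 14.25 = 0, giving x = 0.935 V (positive root), so V_GS = 1.38 V.
I_D = (V_DD − V_GS)/R = (14.7 − 1.38) / 4.55 = 2.93 mA.

I_D = 2.93 mA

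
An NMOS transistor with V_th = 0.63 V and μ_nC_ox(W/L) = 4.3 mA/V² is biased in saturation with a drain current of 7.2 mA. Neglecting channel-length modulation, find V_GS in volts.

V_GS = 2.46 V

In saturation I_D = ½ k_n (V_GS − V_th)², so V_GS − V_th = √(2 I_D / k_n) = √(2 × 7.2 / 4.3) = 1.83 V.
V_GS = 0.63 + 1.83 = 2.46 V.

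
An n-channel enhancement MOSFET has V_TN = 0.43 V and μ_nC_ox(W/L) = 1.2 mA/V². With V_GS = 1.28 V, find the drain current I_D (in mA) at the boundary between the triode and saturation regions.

I_D = 0.434 mA

At the boundary V_DS = V_ov = V_GS − V_TN = 1.28 − 0.43 = 0.85 V.
I_D = ½ k_n V_ov² = 0.5 × 1.2 × 0.85² = 0.434 mA.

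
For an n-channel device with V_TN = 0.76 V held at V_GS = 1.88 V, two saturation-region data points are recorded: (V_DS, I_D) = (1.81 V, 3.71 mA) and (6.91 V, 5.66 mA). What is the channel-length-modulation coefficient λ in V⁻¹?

λ = 0.127 V⁻¹

With V_GS fixed, I_D ∝ (1 + λ V_DS) in saturation, so I_D2/I_D1 = (1 + λ V_DS2)/(1 + λ V_DS1).
5.66/3.71 = 1.526 = (1 + 6.91 λ)/(1 + 1.81 λ).
Solving: λ (I_D1 V_DS2 − I_D2 V_DS1) = I_D2 − I_D1, so λ = (5.66 − 3.71) / (3.71 × 6.91 − 5.66 × 1.81) = 1.95 / 15.4 = 0.127 V⁻¹.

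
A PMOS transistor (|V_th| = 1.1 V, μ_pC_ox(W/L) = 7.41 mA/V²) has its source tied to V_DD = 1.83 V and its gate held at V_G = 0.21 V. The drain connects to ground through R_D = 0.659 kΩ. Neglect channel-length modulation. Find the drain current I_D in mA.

V_SG = V_DD − V_G = 1.83 − 0.21 = 1.62 V, so V_ov = 1.62 − 1.1 = 0.52 V.
Assume saturation: I_D = ½ k_p V_ov² = 0.5 × 7.41 × 0.52² = 1 mA, giving V_SD = V_DD − I_D R_D = 1.83 − 1 × 0.659 = 1.17 V.
V_SD = 1.17 V ≥ V_ov = 0.52 V, confirming saturation.

I_D = 1.00 mA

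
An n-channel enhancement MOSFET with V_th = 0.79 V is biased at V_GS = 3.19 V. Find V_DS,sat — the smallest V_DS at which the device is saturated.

V_DS,sat = 2.40 V

The boundary between triode and saturation is V_DS = V_GS − V_th = V_ov.
V_ov = 3.19 − 0.79 = 2.4 V.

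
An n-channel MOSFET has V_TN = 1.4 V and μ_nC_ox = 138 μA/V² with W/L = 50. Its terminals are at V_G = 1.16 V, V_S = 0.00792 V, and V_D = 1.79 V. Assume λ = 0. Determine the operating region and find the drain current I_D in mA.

Cutoff; I_D = 0 mA

V_GS = V_G − V_S = 1.16 − 0.00792 = 1.15 V; V_DS = V_D − V_S = 1.79 − 0.00792 = 1.78 V.
V_GS = 1.15 V < V_TN = 1.4 V, so the transistor is in cutoff.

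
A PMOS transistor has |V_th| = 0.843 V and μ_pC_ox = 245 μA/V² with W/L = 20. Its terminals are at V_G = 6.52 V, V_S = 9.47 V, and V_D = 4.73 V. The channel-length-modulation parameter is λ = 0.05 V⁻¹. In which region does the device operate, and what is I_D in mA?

V_SG = V_S − V_G = 9.47 − 6.52 = 2.95 V; V_SD = V_S − V_D = 9.47 − 4.73 = 4.74 V.
k_p = μ_pC_ox · (W/L) = 4.9 mA/V².
V_ov = V_SG − |V_th| = 2.95 − 0.843 = 2.11 V.
Since V_SD = 4.74 V ≥ V_ov = 2.11 V, the device is in saturation.
I_D = ½ k_p V_ov² (1 + λ V_SD) = 0.5 × 4.9 × 2.11² × (1 + 0.05 × 4.74) = 13.5 mA.

Saturation; I_D = 13.5 mA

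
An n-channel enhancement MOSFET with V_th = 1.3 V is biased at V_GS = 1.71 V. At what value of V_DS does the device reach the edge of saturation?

V_DS,sat = 0.410 V

The boundary between triode and saturation is V_DS = V_GS − V_th = V_ov.
V_ov = 1.71 − 1.3 = 0.41 V.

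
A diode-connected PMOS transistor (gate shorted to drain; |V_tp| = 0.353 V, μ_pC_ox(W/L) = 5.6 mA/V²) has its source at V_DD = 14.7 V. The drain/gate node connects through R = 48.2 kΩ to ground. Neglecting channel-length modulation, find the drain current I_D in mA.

With gate tied to drain, V_SG = V_SD ≥ V_SG − |V_tp|, so the device is in saturation.
KCL at the drain: ½ k_p (V_SG − |V_tp|)² = (V_DD − V_SG)/R.
Let x = V_SG − 0.353. Then 135 x² + x − 14.35 = 0, giving x = 0.322 V (positive root), so V_SG = 0.675 V.
I_D = (V_DD − V_SG)/R = (14.7 − 0.675) / 48.2 = 0.291 mA.

I_D = 0.291 mA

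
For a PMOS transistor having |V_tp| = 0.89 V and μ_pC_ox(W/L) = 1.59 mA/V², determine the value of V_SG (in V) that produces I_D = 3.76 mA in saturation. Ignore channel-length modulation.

V_SG = 3.06 V

In saturation I_D = ½ k_p (V_SG − |V_tp|)², so V_SG − |V_tp| = √(2 I_D / k_p) = √(2 × 3.76 / 1.59) = 2.17 V.
V_SG = 0.89 + 2.17 = 3.06 V.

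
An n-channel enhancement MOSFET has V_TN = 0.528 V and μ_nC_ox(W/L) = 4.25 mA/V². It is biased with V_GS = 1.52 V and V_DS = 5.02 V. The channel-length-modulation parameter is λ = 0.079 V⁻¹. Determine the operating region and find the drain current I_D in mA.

Saturation; I_D = 2.92 mA

V_ov = V_GS − V_TN = 1.52 − 0.528 = 0.992 V.
Since V_DS = 5.02 V ≥ V_ov = 0.992 V, the device is in saturation.
I_D = ½ k_n V_ov² (1 + λ V_DS) = 0.5 × 4.25 × 0.992² × (1 + 0.079 × 5.02) = 2.92 mA.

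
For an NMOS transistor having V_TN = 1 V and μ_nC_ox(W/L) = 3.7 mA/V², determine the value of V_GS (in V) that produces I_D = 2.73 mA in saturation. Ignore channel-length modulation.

V_GS = 2.21 V

In saturation I_D = ½ k_n (V_GS − V_TN)², so V_GS − V_TN = √(2 I_D / k_n) = √(2 × 2.73 / 3.7) = 1.21 V.
V_GS = 1 + 1.21 = 2.21 V.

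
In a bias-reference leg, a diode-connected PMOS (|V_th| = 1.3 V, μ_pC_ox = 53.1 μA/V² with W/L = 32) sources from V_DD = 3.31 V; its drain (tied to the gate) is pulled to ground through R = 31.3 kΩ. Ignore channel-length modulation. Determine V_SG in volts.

V_SG = 1.56 V

With gate tied to drain, V_SG = V_SD ≥ V_SG − |V_th|, so the device is in saturation.
k_p = μ_pC_ox · (W/L) = 1.699 mA/V².
KCL at the drain: ½ k_p (V_SG − |V_th|)² = (V_DD − V_SG)/R.
Let x = V_SG − 1.3. Then 26.6 x² + x − 2.01 = 0, giving x = 0.257 V (positive root), so V_SG = 1.56 V.
I_D = (V_DD − V_SG)/R = (3.31 − 1.56) / 31.3 = 0.056 mA.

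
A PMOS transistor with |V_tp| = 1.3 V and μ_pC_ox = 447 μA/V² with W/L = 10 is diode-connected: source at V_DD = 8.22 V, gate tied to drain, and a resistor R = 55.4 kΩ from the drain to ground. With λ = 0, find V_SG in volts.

With gate tied to drain, V_SG = V_SD ≥ V_SG − |V_tp|, so the device is in saturation.
k_p = μ_pC_ox · (W/L) = 4.47 mA/V².
KCL at the drain: ½ k_p (V_SG − |V_tp|)² = (V_DD − V_SG)/R.
Let x = V_SG − 1.3. Then 124 x² + x − 6.92 = 0, giving x = 0.232 V (positive root), so V_SG = 1.53 V.
I_D = (V_DD − V_SG)/R = (8.22 − 1.53) / 55.4 = 0.121 mA.

V_SG = 1.53 V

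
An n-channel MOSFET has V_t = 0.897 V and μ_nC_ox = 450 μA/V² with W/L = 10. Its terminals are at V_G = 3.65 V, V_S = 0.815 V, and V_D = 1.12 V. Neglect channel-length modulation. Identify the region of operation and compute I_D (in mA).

Triode; I_D = 2.45 mA

V_GS = V_G − V_S = 3.65 − 0.815 = 2.83 V; V_DS = V_D − V_S = 1.12 − 0.815 = 0.305 V.
k_n = μ_nC_ox · (W/L) = 4.5 mA/V².
V_ov = V_GS − V_t = 2.83 − 0.897 = 1.94 V.
Since V_DS = 0.305 V < V_ov = 1.94 V, the device is in the triode region.
I_D = k_n [V_ov · V_DS − ½ V_DS²] = 4.5 × [1.94 × 0.305 − 0.5 × 0.305²] = 2.45 mA.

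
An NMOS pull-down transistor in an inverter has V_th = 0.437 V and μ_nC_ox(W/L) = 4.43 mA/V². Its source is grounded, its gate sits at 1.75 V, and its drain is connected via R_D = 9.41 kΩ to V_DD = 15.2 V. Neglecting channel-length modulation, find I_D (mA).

I_D = 1.58 mA

V_GS = V_G = 1.75 V, so V_ov = 1.75 − 0.437 = 1.31 V.
Assume saturation: I_D = ½ k_n V_ov² = 0.5 × 4.43 × 1.31² = 3.82 mA, giving V_DS = V_DD − I_D R_D = 15.2 − 3.82 × 9.41 = -20.7 V.
But -20.7 V < V_ov = 1.31 V, so the device is actually in triode.
In triode I_D = k_n[V_ov V_DS − ½ V_DS²] and I_D = (V_DD − V_DS)/R_D. Equating: 20.8 V_DS² − 55.73 V_DS + 15.2 = 0, giving V_DS = 0.308 V (the root below V_ov).
I_D = (15.2 − 0.308) / 9.41 = 1.58 mA.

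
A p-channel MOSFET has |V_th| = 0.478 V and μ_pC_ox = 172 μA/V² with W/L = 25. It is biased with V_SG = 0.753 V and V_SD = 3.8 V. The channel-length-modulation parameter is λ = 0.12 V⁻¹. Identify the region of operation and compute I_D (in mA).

Saturation; I_D = 0.237 mA

k_p = μ_pC_ox · (W/L) = 4.3 mA/V².
V_ov = V_SG − |V_th| = 0.753 − 0.478 = 0.275 V.
Since V_SD = 3.8 V ≥ V_ov = 0.275 V, the device is in saturation.
I_D = ½ k_p V_ov² (1 + λ V_SD) = 0.5 × 4.3 × 0.275² × (1 + 0.12 × 3.8) = 0.237 mA.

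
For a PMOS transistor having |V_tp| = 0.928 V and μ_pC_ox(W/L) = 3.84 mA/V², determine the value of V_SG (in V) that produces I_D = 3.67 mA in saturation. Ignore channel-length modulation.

In saturation I_D = ½ k_p (V_SG − |V_tp|)², so V_SG − |V_tp| = √(2 I_D / k_p) = √(2 × 3.67 / 3.84) = 1.38 V.
V_SG = 0.928 + 1.38 = 2.31 V.

V_SG = 2.31 V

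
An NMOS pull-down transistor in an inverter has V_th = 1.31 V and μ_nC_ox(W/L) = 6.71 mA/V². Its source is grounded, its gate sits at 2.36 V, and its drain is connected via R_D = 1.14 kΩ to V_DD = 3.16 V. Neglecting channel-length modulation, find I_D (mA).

V_GS = V_G = 2.36 V, so V_ov = 2.36 − 1.31 = 1.05 V.
Assume saturation: I_D = ½ k_n V_ov² = 0.5 × 6.71 × 1.05² = 3.7 mA, giving V_DS = V_DD − I_D R_D = 3.16 − 3.7 × 1.14 = -1.06 V.
But -1.06 V < V_ov = 1.05 V, so the device is actually in triode.
In triode I_D = k_n[V_ov V_DS − ½ V_DS²] and I_D = (V_DD − V_DS)/R_D. Equating: 3.82 V_DS² − 9.032 V_DS + 3.16 = 0, giving V_DS = 0.427 V (the root below V_ov).
I_D = (3.16 − 0.427) / 1.14 = 2.4 mA.

I_D = 2.40 mA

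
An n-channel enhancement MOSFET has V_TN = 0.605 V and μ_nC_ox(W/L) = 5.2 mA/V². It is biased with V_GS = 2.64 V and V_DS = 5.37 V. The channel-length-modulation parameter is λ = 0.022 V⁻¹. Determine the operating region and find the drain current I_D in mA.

V_ov = V_GS − V_TN = 2.64 − 0.605 = 2.04 V.
Since V_DS = 5.37 V ≥ V_ov = 2.04 V, the device is in saturation.
I_D = ½ k_n V_ov² (1 + λ V_DS) = 0.5 × 5.2 × 2.04² × (1 + 0.022 × 5.37) = 12 mA.

Saturation; I_D = 12.0 mA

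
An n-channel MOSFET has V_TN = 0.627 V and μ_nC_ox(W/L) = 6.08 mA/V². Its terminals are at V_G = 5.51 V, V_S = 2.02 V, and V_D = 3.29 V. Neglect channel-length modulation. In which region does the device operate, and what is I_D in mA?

V_GS = V_G − V_S = 5.51 − 2.02 = 3.49 V; V_DS = V_D − V_S = 3.29 − 2.02 = 1.27 V.
V_ov = V_GS − V_TN = 3.49 − 0.627 = 2.86 V.
Since V_DS = 1.27 V < V_ov = 2.86 V, the device is in the triode region.
I_D = k_n [V_ov · V_DS − ½ V_DS²] = 6.08 × [2.86 × 1.27 − 0.5 × 1.27²] = 17.2 mA.

Triode; I_D = 17.2 mA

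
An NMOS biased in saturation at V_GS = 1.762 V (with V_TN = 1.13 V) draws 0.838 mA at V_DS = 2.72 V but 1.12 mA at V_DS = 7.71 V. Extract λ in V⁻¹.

λ = 0.0826 V⁻¹

With V_GS fixed, I_D ∝ (1 + λ V_DS) in saturation, so I_D2/I_D1 = (1 + λ V_DS2)/(1 + λ V_DS1).
1.12/0.838 = 1.337 = (1 + 7.71 λ)/(1 + 2.72 λ).
Solving: λ (I_D1 V_DS2 − I_D2 V_DS1) = I_D2 − I_D1, so λ = (1.12 − 0.838) / (0.838 × 7.71 − 1.12 × 2.72) = 0.282 / 3.41 = 0.0826 V⁻¹.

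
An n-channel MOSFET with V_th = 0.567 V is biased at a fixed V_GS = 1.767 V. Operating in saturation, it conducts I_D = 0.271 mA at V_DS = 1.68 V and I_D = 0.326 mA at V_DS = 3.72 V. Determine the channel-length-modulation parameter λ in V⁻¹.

λ = 0.119 V⁻¹

With V_GS fixed, I_D ∝ (1 + λ V_DS) in saturation, so I_D2/I_D1 = (1 + λ V_DS2)/(1 + λ V_DS1).
0.326/0.271 = 1.203 = (1 + 3.72 λ)/(1 + 1.68 λ).
Solving: λ (I_D1 V_DS2 − I_D2 V_DS1) = I_D2 − I_D1, so λ = (0.326 − 0.271) / (0.271 × 3.72 − 0.326 × 1.68) = 0.055 / 0.46 = 0.119 V⁻¹.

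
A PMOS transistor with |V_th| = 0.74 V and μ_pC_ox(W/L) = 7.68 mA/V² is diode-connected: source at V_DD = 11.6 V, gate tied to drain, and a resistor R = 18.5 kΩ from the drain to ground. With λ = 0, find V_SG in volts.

V_SG = 1.12 V

With gate tied to drain, V_SG = V_SD ≥ V_SG − |V_th|, so the device is in saturation.
KCL at the drain: ½ k_p (V_SG − |V_th|)² = (V_DD − V_SG)/R.
Let x = V_SG − 0.74. Then 71 x² + x − 10.86 = 0, giving x = 0.384 V (positive root), so V_SG = 1.12 V.
I_D = (V_DD − V_SG)/R = (11.6 − 1.12) / 18.5 = 0.566 mA.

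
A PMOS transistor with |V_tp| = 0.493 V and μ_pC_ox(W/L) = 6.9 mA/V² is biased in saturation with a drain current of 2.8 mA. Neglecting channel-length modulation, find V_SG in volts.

In saturation I_D = ½ k_p (V_SG − |V_tp|)², so V_SG − |V_tp| = √(2 I_D / k_p) = √(2 × 2.8 / 6.9) = 0.901 V.
V_SG = 0.493 + 0.901 = 1.39 V.

V_SG = 1.39 V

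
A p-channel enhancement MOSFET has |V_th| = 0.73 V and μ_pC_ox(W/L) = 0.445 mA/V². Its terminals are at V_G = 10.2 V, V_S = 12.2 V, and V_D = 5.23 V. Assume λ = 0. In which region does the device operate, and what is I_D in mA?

V_SG = V_S − V_G = 12.2 − 10.2 = 2 V; V_SD = V_S − V_D = 12.2 − 5.23 = 6.97 V.
V_ov = V_SG − |V_th| = 2 − 0.73 = 1.27 V.
Since V_SD = 6.97 V ≥ V_ov = 1.27 V, the device is in saturation.
I_D = ½ k_p V_ov² = 0.5 × 0.445 × 1.27² = 0.359 mA.

Saturation; I_D = 0.359 mA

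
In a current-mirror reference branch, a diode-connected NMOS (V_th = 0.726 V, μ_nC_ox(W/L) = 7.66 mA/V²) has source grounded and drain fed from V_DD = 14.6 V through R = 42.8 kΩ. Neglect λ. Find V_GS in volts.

With gate tied to drain, V_GS = V_DS ≥ V_GS − V_th, so the device is in saturation.
KCL at the drain: ½ k_n (V_GS − V_th)² = (V_DD − V_GS)/R.
Let x = V_GS − 0.726. Then 164 x² + x − 13.87 = 0, giving x = 0.288 V (positive root), so V_GS = 1.01 V.
I_D = (V_DD − V_GS)/R = (14.6 − 1.01) / 42.8 = 0.317 mA.

V_GS = 1.01 V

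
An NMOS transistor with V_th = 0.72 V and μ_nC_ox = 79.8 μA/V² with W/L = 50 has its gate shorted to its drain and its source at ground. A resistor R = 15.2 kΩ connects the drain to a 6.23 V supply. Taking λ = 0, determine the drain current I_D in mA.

I_D = 0.336 mA

With gate tied to drain, V_GS = V_DS ≥ V_GS − V_th, so the device is in saturation.
k_n = μ_nC_ox · (W/L) = 3.99 mA/V².
KCL at the drain: ½ k_n (V_GS − V_th)² = (V_DD − V_GS)/R.
Let x = V_GS − 0.72. Then 30.3 x² + x − 5.51 = 0, giving x = 0.41 V (positive root), so V_GS = 1.13 V.
I_D = (V_DD − V_GS)/R = (6.23 − 1.13) / 15.2 = 0.336 mA.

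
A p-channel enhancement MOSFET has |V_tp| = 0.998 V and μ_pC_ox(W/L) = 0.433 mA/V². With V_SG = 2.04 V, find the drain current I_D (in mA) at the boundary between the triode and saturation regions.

At the boundary V_SD = V_ov = V_SG − |V_tp| = 2.04 − 0.998 = 1.04 V.
I_D = ½ k_p V_ov² = 0.5 × 0.433 × 1.04² = 0.235 mA.

I_D = 0.235 mA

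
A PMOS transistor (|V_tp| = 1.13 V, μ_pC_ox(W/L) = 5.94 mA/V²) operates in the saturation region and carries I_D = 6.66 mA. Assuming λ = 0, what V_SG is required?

V_SG = 2.63 V

In saturation I_D = ½ k_p (V_SG − |V_tp|)², so V_SG − |V_tp| = √(2 I_D / k_p) = √(2 × 6.66 / 5.94) = 1.5 V.
V_SG = 1.13 + 1.5 = 2.63 V.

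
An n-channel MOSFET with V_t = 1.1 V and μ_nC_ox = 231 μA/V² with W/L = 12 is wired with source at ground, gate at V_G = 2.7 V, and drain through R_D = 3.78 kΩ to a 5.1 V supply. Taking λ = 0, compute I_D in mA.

I_D = 1.27 mA

V_GS = V_G = 2.7 V, so V_ov = 2.7 − 1.1 = 1.6 V.
k_n = μ_nC_ox · (W/L) = 2.772 mA/V².
Assume saturation: I_D = ½ k_n V_ov² = 0.5 × 2.772 × 1.6² = 3.55 mA, giving V_DS = V_DD − I_D R_D = 5.1 − 3.55 × 3.78 = -8.31 V.
But -8.31 V < V_ov = 1.6 V, so the device is actually in triode.
In triode I_D = k_n[V_ov V_DS − ½ V_DS²] and I_D = (V_DD − V_DS)/R_D. Equating: 5.24 V_DS² − 17.77 V_DS + 5.1 = 0, giving V_DS = 0.317 V (the root below V_ov).
I_D = (5.1 − 0.317) / 3.78 = 1.27 mA.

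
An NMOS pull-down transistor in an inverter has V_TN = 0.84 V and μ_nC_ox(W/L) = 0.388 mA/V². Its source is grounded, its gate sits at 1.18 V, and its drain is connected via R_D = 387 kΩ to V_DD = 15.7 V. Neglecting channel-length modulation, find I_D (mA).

V_GS = V_G = 1.18 V, so V_ov = 1.18 − 0.84 = 0.34 V.
Assume saturation: I_D = ½ k_n V_ov² = 0.5 × 0.388 × 0.34² = 0.0224 mA, giving V_DS = V_DD − I_D R_D = 15.7 − 0.0224 × 387 = 7.02 V.
V_DS = 7.02 V ≥ V_ov = 0.34 V, confirming saturation.

I_D = 0.0224 mA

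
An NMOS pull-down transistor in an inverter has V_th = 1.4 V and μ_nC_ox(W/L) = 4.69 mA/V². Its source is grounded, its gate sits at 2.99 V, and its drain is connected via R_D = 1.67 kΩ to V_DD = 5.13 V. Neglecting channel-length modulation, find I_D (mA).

I_D = 2.81 mA

V_GS = V_G = 2.99 V, so V_ov = 2.99 − 1.4 = 1.59 V.
Assume saturation: I_D = ½ k_n V_ov² = 0.5 × 4.69 × 1.59² = 5.93 mA, giving V_DS = V_DD − I_D R_D = 5.13 − 5.93 × 1.67 = -4.77 V.
But -4.77 V < V_ov = 1.59 V, so the device is actually in triode.
In triode I_D = k_n[V_ov V_DS − ½ V_DS²] and I_D = (V_DD − V_DS)/R_D. Equating: 3.92 V_DS² − 13.45 V_DS + 5.13 = 0, giving V_DS = 0.437 V (the root below V_ov).
I_D = (5.13 − 0.437) / 1.67 = 2.81 mA.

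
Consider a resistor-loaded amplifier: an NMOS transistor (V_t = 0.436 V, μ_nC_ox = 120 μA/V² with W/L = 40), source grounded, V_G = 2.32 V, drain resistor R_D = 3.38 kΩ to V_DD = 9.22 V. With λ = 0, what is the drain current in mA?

V_GS = V_G = 2.32 V, so V_ov = 2.32 − 0.436 = 1.88 V.
k_n = μ_nC_ox · (W/L) = 4.8 mA/V².
Assume saturation: I_D = ½ k_n V_ov² = 0.5 × 4.8 × 1.88² = 8.52 mA, giving V_DS = V_DD − I_D R_D = 9.22 − 8.52 × 3.38 = -19.6 V.
But -19.6 V < V_ov = 1.88 V, so the device is actually in triode.
In triode I_D = k_n[V_ov V_DS − ½ V_DS²] and I_D = (V_DD − V_DS)/R_D. Equating: 8.11 V_DS² − 31.57 V_DS + 9.22 = 0, giving V_DS = 0.318 V (the root below V_ov).
I_D = (9.22 − 0.318) / 3.38 = 2.63 mA.

I_D = 2.63 mA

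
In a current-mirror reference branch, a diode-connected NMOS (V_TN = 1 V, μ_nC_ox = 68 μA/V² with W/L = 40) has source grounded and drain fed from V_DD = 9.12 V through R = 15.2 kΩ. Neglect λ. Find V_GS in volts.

With gate tied to drain, V_GS = V_DS ≥ V_GS − V_TN, so the device is in saturation.
k_n = μ_nC_ox · (W/L) = 2.72 mA/V².
KCL at the drain: ½ k_n (V_GS − V_TN)² = (V_DD − V_GS)/R.
Let x = V_GS − 1. Then 20.7 x² + x − 8.12 = 0, giving x = 0.603 V (positive root), so V_GS = 1.6 V.
I_D = (V_DD − V_GS)/R = (9.12 − 1.6) / 15.2 = 0.495 mA.

V_GS = 1.60 V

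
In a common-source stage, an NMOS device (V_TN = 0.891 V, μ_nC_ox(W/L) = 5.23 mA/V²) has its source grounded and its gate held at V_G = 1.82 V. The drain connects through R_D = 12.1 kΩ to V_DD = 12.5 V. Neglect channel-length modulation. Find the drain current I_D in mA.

V_GS = V_G = 1.82 V, so V_ov = 1.82 − 0.891 = 0.929 V.
Assume saturation: I_D = ½ k_n V_ov² = 0.5 × 5.23 × 0.929² = 2.26 mA, giving V_DS = V_DD − I_D R_D = 12.5 − 2.26 × 12.1 = -14.8 V.
But -14.8 V < V_ov = 0.929 V, so the device is actually in triode.
In triode I_D = k_n[V_ov V_DS − ½ V_DS²] and I_D = (V_DD − V_DS)/R_D. Equating: 31.6 V_DS² − 59.79 V_DS + 12.5 = 0, giving V_DS = 0.239 V (the root below V_ov).
I_D = (12.5 − 0.239) / 12.1 = 1.01 mA.

I_D = 1.01 mA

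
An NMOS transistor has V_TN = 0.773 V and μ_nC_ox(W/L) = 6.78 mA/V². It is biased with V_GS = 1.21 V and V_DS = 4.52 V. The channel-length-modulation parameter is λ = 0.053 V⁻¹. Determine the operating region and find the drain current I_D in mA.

V_ov = V_GS − V_TN = 1.21 − 0.773 = 0.437 V.
Since V_DS = 4.52 V ≥ V_ov = 0.437 V, the device is in saturation.
I_D = ½ k_n V_ov² (1 + λ V_DS) = 0.5 × 6.78 × 0.437² × (1 + 0.053 × 4.52) = 0.802 mA.

Saturation; I_D = 0.802 mA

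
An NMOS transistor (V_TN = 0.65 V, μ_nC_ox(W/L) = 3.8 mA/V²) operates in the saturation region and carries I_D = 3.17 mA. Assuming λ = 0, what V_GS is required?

In saturation I_D = ½ k_n (V_GS − V_TN)², so V_GS − V_TN = √(2 I_D / k_n) = √(2 × 3.17 / 3.8) = 1.29 V.
V_GS = 0.65 + 1.29 = 1.94 V.

V_GS = 1.94 V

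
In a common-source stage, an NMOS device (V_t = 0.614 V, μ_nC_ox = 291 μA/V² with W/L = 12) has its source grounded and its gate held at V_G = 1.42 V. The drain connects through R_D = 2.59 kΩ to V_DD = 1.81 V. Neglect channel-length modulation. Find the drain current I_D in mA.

I_D = 0.601 mA

V_GS = V_G = 1.42 V, so V_ov = 1.42 − 0.614 = 0.806 V.
k_n = μ_nC_ox · (W/L) = 3.492 mA/V².
Assume saturation: I_D = ½ k_n V_ov² = 0.5 × 3.492 × 0.806² = 1.13 mA, giving V_DS = V_DD − I_D R_D = 1.81 − 1.13 × 2.59 = -1.13 V.
But -1.13 V < V_ov = 0.806 V, so the device is actually in triode.
In triode I_D = k_n[V_ov V_DS − ½ V_DS²] and I_D = (V_DD − V_DS)/R_D. Equating: 4.52 V_DS² − 8.29 V_DS + 1.81 = 0, giving V_DS = 0.253 V (the root below V_ov).
I_D = (1.81 − 0.253) / 2.59 = 0.601 mA.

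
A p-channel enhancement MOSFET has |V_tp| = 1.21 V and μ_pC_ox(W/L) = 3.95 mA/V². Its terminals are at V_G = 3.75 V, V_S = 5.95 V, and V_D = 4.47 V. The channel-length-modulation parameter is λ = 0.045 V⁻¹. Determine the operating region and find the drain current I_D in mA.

V_SG = V_S − V_G = 5.95 − 3.75 = 2.2 V; V_SD = V_S − V_D = 5.95 − 4.47 = 1.48 V.
V_ov = V_SG − |V_tp| = 2.2 − 1.21 = 0.99 V.
Since V_SD = 1.48 V ≥ V_ov = 0.99 V, the device is in saturation.
I_D = ½ k_p V_ov² (1 + λ V_SD) = 0.5 × 3.95 × 0.99² × (1 + 0.045 × 1.48) = 2.06 mA.

Saturation; I_D = 2.06 mA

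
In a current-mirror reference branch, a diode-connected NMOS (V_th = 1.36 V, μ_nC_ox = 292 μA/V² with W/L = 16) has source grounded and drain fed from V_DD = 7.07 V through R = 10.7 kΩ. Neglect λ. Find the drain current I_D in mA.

I_D = 0.491 mA

With gate tied to drain, V_GS = V_DS ≥ V_GS − V_th, so the device is in saturation.
k_n = μ_nC_ox · (W/L) = 4.672 mA/V².
KCL at the drain: ½ k_n (V_GS − V_th)² = (V_DD − V_GS)/R.
Let x = V_GS − 1.36. Then 25 x² + x − 5.71 = 0, giving x = 0.458 V (positive root), so V_GS = 1.82 V.
I_D = (V_DD − V_GS)/R = (7.07 − 1.82) / 10.7 = 0.491 mA.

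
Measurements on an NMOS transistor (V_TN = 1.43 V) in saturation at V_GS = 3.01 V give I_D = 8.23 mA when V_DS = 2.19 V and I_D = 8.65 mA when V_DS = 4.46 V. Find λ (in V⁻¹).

λ = 0.0236 V⁻¹

With V_GS fixed, I_D ∝ (1 + λ V_DS) in saturation, so I_D2/I_D1 = (1 + λ V_DS2)/(1 + λ V_DS1).
8.65/8.23 = 1.051 = (1 + 4.46 λ)/(1 + 2.19 λ).
Solving: λ (I_D1 V_DS2 − I_D2 V_DS1) = I_D2 − I_D1, so λ = (8.65 − 8.23) / (8.23 × 4.46 − 8.65 × 2.19) = 0.42 / 17.8 = 0.0236 V⁻¹.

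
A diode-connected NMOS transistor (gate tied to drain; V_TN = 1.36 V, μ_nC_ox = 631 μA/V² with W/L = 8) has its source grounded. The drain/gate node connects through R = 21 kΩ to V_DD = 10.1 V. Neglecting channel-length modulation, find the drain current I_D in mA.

With gate tied to drain, V_GS = V_DS ≥ V_GS − V_TN, so the device is in saturation.
k_n = μ_nC_ox · (W/L) = 5.048 mA/V².
KCL at the drain: ½ k_n (V_GS − V_TN)² = (V_DD − V_GS)/R.
Let x = V_GS − 1.36. Then 53 x² + x − 8.74 = 0, giving x = 0.397 V (positive root), so V_GS = 1.76 V.
I_D = (V_DD − V_GS)/R = (10.1 − 1.76) / 21 = 0.397 mA.

I_D = 0.397 mA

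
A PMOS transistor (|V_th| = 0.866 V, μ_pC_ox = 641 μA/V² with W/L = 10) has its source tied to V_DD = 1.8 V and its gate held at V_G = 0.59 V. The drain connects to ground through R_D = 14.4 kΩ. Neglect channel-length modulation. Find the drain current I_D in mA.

V_SG = V_DD − V_G = 1.8 − 0.59 = 1.21 V, so V_ov = 1.21 − 0.866 = 0.344 V.
k_p = μ_pC_ox · (W/L) = 6.41 mA/V².
Assume saturation: I_D = ½ k_p V_ov² = 0.5 × 6.41 × 0.344² = 0.379 mA, giving V_SD = V_DD − I_D R_D = 1.8 − 0.379 × 14.4 = -3.66 V.
But -3.66 V < V_ov = 0.344 V, so the device is actually in triode.
In triode I_D = k_p[V_ov V_SD − ½ V_SD²] and I_D = (V_DD − V_SD)/R_D. Equating: 46.2 V_SD² − 32.75 V_SD + 1.8 = 0, giving V_SD = 0.06 V (the root below V_ov).
I_D = (1.8 − 0.06) / 14.4 = 0.121 mA.

I_D = 0.121 mA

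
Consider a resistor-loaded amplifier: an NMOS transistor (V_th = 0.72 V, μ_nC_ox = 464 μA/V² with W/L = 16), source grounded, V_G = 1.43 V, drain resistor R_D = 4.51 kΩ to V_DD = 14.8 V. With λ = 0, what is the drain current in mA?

I_D = 1.87 mA

V_GS = V_G = 1.43 V, so V_ov = 1.43 − 0.72 = 0.71 V.
k_n = μ_nC_ox · (W/L) = 7.424 mA/V².
Assume saturation: I_D = ½ k_n V_ov² = 0.5 × 7.424 × 0.71² = 1.87 mA, giving V_DS = V_DD − I_D R_D = 14.8 − 1.87 × 4.51 = 6.36 V.
V_DS = 6.36 V ≥ V_ov = 0.71 V, confirming saturation.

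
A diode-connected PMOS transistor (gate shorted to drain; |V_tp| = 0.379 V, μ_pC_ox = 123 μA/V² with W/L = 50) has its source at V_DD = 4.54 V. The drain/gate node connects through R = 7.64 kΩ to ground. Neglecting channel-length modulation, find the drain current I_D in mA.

I_D = 0.492 mA

With gate tied to drain, V_SG = V_SD ≥ V_SG − |V_tp|, so the device is in saturation.
k_p = μ_pC_ox · (W/L) = 6.15 mA/V².
KCL at the drain: ½ k_p (V_SG − |V_tp|)² = (V_DD − V_SG)/R.
Let x = V_SG − 0.379. Then 23.5 x² + x − 4.161 = 0, giving x = 0.4 V (positive root), so V_SG = 0.779 V.
I_D = (V_DD − V_SG)/R = (4.54 − 0.779) / 7.64 = 0.492 mA.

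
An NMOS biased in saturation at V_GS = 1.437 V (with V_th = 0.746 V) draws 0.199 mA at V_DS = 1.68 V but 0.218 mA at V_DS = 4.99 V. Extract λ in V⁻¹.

λ = 0.0303 V⁻¹

With V_GS fixed, I_D ∝ (1 + λ V_DS) in saturation, so I_D2/I_D1 = (1 + λ V_DS2)/(1 + λ V_DS1).
0.218/0.199 = 1.095 = (1 + 4.99 λ)/(1 + 1.68 λ).
Solving: λ (I_D1 V_DS2 − I_D2 V_DS1) = I_D2 − I_D1, so λ = (0.218 − 0.199) / (0.199 × 4.99 − 0.218 × 1.68) = 0.019 / 0.627 = 0.0303 V⁻¹.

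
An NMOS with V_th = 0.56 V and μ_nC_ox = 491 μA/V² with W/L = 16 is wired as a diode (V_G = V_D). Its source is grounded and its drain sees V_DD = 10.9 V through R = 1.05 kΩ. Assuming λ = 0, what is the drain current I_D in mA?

I_D = 8.45 mA

With gate tied to drain, V_GS = V_DS ≥ V_GS − V_th, so the device is in saturation.
k_n = μ_nC_ox · (W/L) = 7.856 mA/V².
KCL at the drain: ½ k_n (V_GS − V_th)² = (V_DD − V_GS)/R.
Let x = V_GS − 0.56. Then 4.12 x² + x − 10.34 = 0, giving x = 1.47 V (positive root), so V_GS = 2.03 V.
I_D = (V_DD − V_GS)/R = (10.9 − 2.03) / 1.05 = 8.45 mA.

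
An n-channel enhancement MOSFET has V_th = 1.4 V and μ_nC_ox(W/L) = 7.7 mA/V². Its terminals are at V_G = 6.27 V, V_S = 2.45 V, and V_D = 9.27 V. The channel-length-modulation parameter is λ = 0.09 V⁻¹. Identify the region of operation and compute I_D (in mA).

Saturation; I_D = 36.4 mA

V_GS = V_G − V_S = 6.27 − 2.45 = 3.82 V; V_DS = V_D − V_S = 9.27 − 2.45 = 6.82 V.
V_ov = V_GS − V_th = 3.82 − 1.4 = 2.42 V.
Since V_DS = 6.82 V ≥ V_ov = 2.42 V, the device is in saturation.
I_D = ½ k_n V_ov² (1 + λ V_DS) = 0.5 × 7.7 × 2.42² × (1 + 0.09 × 6.82) = 36.4 mA.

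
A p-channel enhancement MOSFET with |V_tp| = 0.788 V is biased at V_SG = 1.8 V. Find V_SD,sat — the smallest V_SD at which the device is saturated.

The boundary between triode and saturation is V_SD = V_SG − |V_tp| = V_ov.
V_ov = 1.8 − 0.788 = 1.01 V.

V_SD,sat = 1.01 V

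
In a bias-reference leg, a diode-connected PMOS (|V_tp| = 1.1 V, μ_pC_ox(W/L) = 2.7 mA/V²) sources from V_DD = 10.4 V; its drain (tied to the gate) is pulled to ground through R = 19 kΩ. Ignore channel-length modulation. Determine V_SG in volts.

V_SG = 1.68 V

With gate tied to drain, V_SG = V_SD ≥ V_SG − |V_tp|, so the device is in saturation.
KCL at the drain: ½ k_p (V_SG − |V_tp|)² = (V_DD − V_SG)/R.
Let x = V_SG − 1.1. Then 25.7 x² + x − 9.3 = 0, giving x = 0.583 V (positive root), so V_SG = 1.68 V.
I_D = (V_DD − V_SG)/R = (10.4 − 1.68) / 19 = 0.459 mA.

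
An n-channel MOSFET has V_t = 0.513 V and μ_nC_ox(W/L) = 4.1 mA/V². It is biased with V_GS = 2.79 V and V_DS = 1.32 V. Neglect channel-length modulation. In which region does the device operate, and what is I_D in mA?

V_ov = V_GS − V_t = 2.79 − 0.513 = 2.28 V.
Since V_DS = 1.32 V < V_ov = 2.28 V, the device is in the triode region.
I_D = k_n [V_ov · V_DS − ½ V_DS²] = 4.1 × [2.28 × 1.32 − 0.5 × 1.32²] = 8.75 mA.

Triode; I_D = 8.75 mA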